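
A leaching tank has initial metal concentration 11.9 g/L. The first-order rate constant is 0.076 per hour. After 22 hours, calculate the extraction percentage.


81.2129%

Compute the exponent:
-k * t = -0.076 * 22 = -1.672
Remaining concentration:
C = 11.9 * exp(-1.672)
= 11.9 * 0.1878709478
= 2.235664278 g/L
Extracted = 11.9 - 2.235664278 = 9.664335722 g/L
Extraction % = 9.664335722 / 11.9 * 100
= 81.2129%


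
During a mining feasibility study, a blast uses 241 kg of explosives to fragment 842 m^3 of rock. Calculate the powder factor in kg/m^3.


Powder factor = explosive mass / rock volume
= 241 / 842
= 0.2862 kg/m^3

0.2862 kg/m^3


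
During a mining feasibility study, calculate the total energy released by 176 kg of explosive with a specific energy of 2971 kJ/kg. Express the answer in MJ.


522.896 MJ

Energy = mass * specific_energy / 1000
= 176 * 2971 / 1000
= 522896 / 1000
= 522.896 MJ


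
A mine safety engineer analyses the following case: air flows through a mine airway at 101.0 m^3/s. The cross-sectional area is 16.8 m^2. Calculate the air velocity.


6.0119 m/s

Velocity = flow rate / cross-sectional area
= 101.0 / 16.8
= 6.0119 m/s


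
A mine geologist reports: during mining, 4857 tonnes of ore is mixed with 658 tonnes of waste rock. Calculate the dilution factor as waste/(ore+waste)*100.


11.9311%

Total material = ore + waste
= 4857 + 658 = 5515 tonnes
Dilution = waste / total * 100
= 658 / 5515 * 100
= 0.1193109701 * 100
= 11.9311%


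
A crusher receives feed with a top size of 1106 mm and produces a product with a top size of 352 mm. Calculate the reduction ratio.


3.142

Reduction ratio = feed size / product size
= 1106 / 352
= 3.142


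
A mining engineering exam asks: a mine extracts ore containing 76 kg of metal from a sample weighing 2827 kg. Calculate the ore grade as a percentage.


2.6884%

Ore grade = (metal mass / ore mass) * 100
= (76 / 2827) * 100
= 0.02688362221 * 100
= 2.6884%


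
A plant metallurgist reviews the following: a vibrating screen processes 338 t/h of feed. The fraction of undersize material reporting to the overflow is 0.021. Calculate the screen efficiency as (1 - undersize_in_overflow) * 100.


Screen efficiency = (1 - fraction of undersize in overflow) * 100
= (1 - 0.021) * 100
= 0.979 * 100
= 97.9%

97.9%


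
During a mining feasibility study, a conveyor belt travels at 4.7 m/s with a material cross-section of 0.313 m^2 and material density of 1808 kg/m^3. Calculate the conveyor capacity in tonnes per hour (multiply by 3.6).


9575.0957 t/h

Volumetric flow = speed * area
= 4.7 * 0.313 = 1.4711 m^3/s
Mass flow = volumetric * density
= 1.4711 * 1808 = 2659.7488 kg/s
Convert to t/h: multiply by 3.6
Capacity = 2659.7488 * 3.6
= 9575.0957 t/h


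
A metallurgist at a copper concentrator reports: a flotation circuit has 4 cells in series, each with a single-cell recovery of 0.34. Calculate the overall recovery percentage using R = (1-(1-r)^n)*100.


81.0253%

Complement of single-cell recovery:
1 - r = 1 - 0.34 = 0.66
Raise to power n:
(1 - r)^4 = 0.66^4 = 0.18974736
Overall recovery:
R = (1 - 0.18974736) * 100
= 81.0253%


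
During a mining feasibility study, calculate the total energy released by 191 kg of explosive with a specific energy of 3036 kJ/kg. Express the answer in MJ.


579.876 MJ

Energy = mass * specific_energy / 1000
= 191 * 3036 / 1000
= 579876 / 1000
= 579.876 MJ


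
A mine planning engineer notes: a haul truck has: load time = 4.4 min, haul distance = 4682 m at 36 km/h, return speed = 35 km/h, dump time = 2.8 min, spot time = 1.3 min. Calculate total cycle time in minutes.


Convert haul speed to m/min: 36 * 1000/60 = 600 m/min
Haul time = 4682 / 600 = 7.803333333 min
Convert return speed to m/min: 35 * 1000/60 = 583.3333333 m/min
Return time = 4682 / 583.3333333 = 8.026285714 min
Total cycle time:
= 4.4 + 7.803333333 + 2.8 + 8.026285714 + 1.3
= 24.3296 min

24.3296 min


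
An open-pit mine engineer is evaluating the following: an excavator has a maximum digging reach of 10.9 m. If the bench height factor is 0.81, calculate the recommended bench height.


Bench height = reach * factor
= 10.9 * 0.81
= 8.829 m

8.829 m


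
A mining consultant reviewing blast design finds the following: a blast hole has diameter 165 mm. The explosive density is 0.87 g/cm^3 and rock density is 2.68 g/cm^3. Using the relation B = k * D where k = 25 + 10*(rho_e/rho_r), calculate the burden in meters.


First, compute k:
rho_e / rho_r = 0.87 / 2.68 = 0.3246268657
k = 25 + 10 * 0.3246268657 = 28.24626866
Then, compute burden:
B = k * D / 1000 = 28.24626866 * 165 / 1000
= 4660.634328 / 1000
= 4.6606 m

4.6606 m


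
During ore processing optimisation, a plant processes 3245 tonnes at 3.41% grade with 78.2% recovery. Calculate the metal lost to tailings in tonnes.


24.1227 tonnes

Total metal in feed:
= 3245 * 3.41 / 100 = 110.6545 tonnes
Metal recovered:
= 110.6545 * 78.2 / 100 = 86.531819 tonnes
Metal lost to tailings:
= 110.6545 - 86.531819
= 24.1227 tonnes


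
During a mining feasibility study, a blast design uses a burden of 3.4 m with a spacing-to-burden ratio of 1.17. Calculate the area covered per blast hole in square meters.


13.5252 m^2

First, find the spacing:
Spacing = burden * ratio = 3.4 * 1.17
= 3.978 m
Then, calculate the area:
Area = burden * spacing = 3.4 * 3.978
= 13.5252 m^2


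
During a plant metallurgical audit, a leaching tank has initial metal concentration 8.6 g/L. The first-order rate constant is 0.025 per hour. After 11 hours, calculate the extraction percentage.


24.0428%

Compute the exponent:
-k * t = -0.025 * 11 = -0.275
Remaining concentration:
C = 8.6 * exp(-0.275)
= 8.6 * 0.7595721232
= 6.53232026 g/L
Extracted = 8.6 - 6.53232026 = 2.06767974 g/L
Extraction % = 2.06767974 / 8.6 * 100
= 24.0428%


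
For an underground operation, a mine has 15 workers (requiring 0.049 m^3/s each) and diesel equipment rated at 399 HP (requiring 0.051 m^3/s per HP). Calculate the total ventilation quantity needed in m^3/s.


21.084 m^3/s

Airflow for workers:
Q_people = 15 * 0.049 = 0.735 m^3/s
Airflow for diesel equipment:
Q_diesel = 399 * 0.051 = 20.349 m^3/s
Total ventilation:
Q_total = 0.735 + 20.349
= 21.084 m^3/s


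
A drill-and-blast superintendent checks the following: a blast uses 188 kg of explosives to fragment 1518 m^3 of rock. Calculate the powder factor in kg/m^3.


0.1238 kg/m^3

Powder factor = explosive mass / rock volume
= 188 / 1518
= 0.1238 kg/m^3


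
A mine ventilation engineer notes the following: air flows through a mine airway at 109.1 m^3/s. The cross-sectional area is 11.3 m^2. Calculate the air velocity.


Velocity = flow rate / cross-sectional area
= 109.1 / 11.3
= 9.6549 m/s

9.6549 m/s


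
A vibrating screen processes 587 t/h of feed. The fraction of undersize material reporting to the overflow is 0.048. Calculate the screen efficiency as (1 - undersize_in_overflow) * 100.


95.2%

Screen efficiency = (1 - fraction of undersize in overflow) * 100
= (1 - 0.048) * 100
= 0.952 * 100
= 95.2%


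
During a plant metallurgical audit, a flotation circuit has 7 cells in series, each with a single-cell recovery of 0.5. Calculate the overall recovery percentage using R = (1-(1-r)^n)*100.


99.2188%

Complement of single-cell recovery:
1 - r = 1 - 0.5 = 0.5
Raise to power n:
(1 - r)^7 = 0.5^7 = 0.0078125
Overall recovery:
R = (1 - 0.0078125) * 100
= 99.2188%


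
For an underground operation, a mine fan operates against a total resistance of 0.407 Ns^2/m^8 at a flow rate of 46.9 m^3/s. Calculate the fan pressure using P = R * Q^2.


Compute Q^2:
Q^2 = 46.9^2 = 2199.61
Compute pressure:
P = R * Q^2 = 0.407 * 2199.61
= 895.2413 Pa

895.2413 Pa


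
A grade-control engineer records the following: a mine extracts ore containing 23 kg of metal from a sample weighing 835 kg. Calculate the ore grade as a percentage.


Ore grade = (metal mass / ore mass) * 100
= (23 / 835) * 100
= 0.02754491018 * 100
= 2.7545%

2.7545%


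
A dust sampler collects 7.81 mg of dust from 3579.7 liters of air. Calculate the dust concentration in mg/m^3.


2.1817 mg/m^3

Convert liters to m^3: 1 m^3 = 1000 L
Concentration = mass / volume * 1000
= 7.81 / 3579.7 * 1000
= 0.002181747074 * 1000
= 2.1817 mg/m^3


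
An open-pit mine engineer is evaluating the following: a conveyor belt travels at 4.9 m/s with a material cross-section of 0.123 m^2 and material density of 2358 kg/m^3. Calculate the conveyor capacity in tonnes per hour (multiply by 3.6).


5116.1998 t/h

Volumetric flow = speed * area
= 4.9 * 0.123 = 0.6027 m^3/s
Mass flow = volumetric * density
= 0.6027 * 2358 = 1421.1666 kg/s
Convert to t/h: multiply by 3.6
Capacity = 1421.1666 * 3.6
= 5116.1998 t/h


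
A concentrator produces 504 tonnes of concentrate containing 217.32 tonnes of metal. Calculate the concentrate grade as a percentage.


Grade = (metal in concentrate / concentrate mass) * 100
= (217.32 / 504) * 100
= 0.4311904762 * 100
= 43.119%

43.119%


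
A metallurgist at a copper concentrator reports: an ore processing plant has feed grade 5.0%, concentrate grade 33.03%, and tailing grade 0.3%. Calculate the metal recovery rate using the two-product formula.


Using the two-product formula:
R = 100 * c * (f - t) / (f * (c - t))
Numerator = 100 * 33.03 * (5.0 - 0.3)
= 100 * 33.03 * 4.7
= 15524.1
Denominator = 5.0 * (33.03 - 0.3)
= 5.0 * 32.73
= 163.65
R = 15524.1 / 163.65
= 94.8616%

94.8616%


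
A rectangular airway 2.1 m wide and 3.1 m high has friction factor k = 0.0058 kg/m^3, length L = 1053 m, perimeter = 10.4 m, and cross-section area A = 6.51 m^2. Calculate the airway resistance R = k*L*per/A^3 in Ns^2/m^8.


Compute the numerator:
k * L * per = 0.0058 * 1053 * 10.4
= 63.51696
Compute the denominator:
A^3 = 6.51^3 = 275.894451
Resistance:
R = 63.51696 / 275.894451
= 0.2302 Ns^2/m^8

0.2302 Ns^2/m^8


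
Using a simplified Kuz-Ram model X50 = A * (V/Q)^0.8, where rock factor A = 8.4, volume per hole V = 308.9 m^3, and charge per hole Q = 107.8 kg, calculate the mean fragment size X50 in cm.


Compute V/Q:
V/Q = 308.9 / 107.8 = 2.865491651
Raise to the power 0.8:
(V/Q)^0.8 = 2.865491651^0.8 = 2.321449913
Multiply by A:
X50 = 8.4 * 2.321449913
= 19.5002 cm

19.5002 cm


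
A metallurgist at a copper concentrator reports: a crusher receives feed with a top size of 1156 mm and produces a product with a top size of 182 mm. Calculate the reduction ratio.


Reduction ratio = feed size / product size
= 1156 / 182
= 6.3516

6.3516


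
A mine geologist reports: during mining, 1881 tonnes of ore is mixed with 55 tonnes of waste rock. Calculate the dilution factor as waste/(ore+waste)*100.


2.8409%

Total material = ore + waste
= 1881 + 55 = 1936 tonnes
Dilution = waste / total * 100
= 55 / 1936 * 100
= 0.02840909091 * 100
= 2.8409%


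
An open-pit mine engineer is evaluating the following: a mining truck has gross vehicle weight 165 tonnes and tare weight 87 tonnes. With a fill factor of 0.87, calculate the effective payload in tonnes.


67.86 tonnes

Maximum payload = gross - tare
= 165 - 87 = 78 tonnes
Effective payload = max payload * fill factor
= 78 * 0.87
= 67.86 tonnes


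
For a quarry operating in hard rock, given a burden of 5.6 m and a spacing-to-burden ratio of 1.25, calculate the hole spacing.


Spacing = burden * ratio
= 5.6 * 1.25
= 7.0 m

7.0 m


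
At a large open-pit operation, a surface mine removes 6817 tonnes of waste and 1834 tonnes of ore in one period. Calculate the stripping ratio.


3.717

Stripping ratio = waste tonnage / ore tonnage
= 6817 / 1834
= 3.717


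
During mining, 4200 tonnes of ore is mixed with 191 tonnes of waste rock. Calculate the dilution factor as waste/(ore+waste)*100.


Total material = ore + waste
= 4200 + 191 = 4391 tonnes
Dilution = waste / total * 100
= 191 / 4391 * 100
= 0.04349806422 * 100
= 4.3498%

4.3498%


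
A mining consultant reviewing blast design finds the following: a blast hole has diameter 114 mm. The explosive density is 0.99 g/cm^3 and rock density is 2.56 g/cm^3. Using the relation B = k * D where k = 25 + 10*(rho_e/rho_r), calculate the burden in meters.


3.2909 m

First, compute k:
rho_e / rho_r = 0.99 / 2.56 = 0.38671875
k = 25 + 10 * 0.38671875 = 28.8671875
Then, compute burden:
B = k * D / 1000 = 28.8671875 * 114 / 1000
= 3290.859375 / 1000
= 3.2909 m


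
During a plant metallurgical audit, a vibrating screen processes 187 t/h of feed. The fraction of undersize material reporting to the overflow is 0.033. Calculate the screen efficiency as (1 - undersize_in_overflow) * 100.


Screen efficiency = (1 - fraction of undersize in overflow) * 100
= (1 - 0.033) * 100
= 0.967 * 100
= 96.7%

96.7%


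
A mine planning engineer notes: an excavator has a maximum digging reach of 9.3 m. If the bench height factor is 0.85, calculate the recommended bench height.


7.905 m

Bench height = reach * factor
= 9.3 * 0.85
= 7.905 m


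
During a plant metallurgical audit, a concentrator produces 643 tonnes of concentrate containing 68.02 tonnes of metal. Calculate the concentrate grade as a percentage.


10.5785%

Grade = (metal in concentrate / concentrate mass) * 100
= (68.02 / 643) * 100
= 0.105785381 * 100
= 10.5785%


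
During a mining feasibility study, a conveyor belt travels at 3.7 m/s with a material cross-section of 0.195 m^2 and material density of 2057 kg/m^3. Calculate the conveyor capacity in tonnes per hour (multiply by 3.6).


Volumetric flow = speed * area
= 3.7 * 0.195 = 0.7215 m^3/s
Mass flow = volumetric * density
= 0.7215 * 2057 = 1484.1255 kg/s
Convert to t/h: multiply by 3.6
Capacity = 1484.1255 * 3.6
= 5342.8518 t/h

5342.8518 t/h


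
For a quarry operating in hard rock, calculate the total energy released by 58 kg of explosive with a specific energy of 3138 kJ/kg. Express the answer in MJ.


Energy = mass * specific_energy / 1000
= 58 * 3138 / 1000
= 182004 / 1000
= 182.004 MJ

182.004 MJ


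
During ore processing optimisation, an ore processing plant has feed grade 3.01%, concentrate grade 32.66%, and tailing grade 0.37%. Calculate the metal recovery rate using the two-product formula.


Using the two-product formula:
R = 100 * c * (f - t) / (f * (c - t))
Numerator = 100 * 32.66 * (3.01 - 0.37)
= 100 * 32.66 * 2.64
= 8622.24
Denominator = 3.01 * (32.66 - 0.37)
= 3.01 * 32.29
= 97.1929
R = 8622.24 / 97.1929
= 88.7127%

88.7127%


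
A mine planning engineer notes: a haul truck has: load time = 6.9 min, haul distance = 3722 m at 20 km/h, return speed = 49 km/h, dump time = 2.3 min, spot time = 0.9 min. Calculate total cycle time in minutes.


25.8236 min

Convert haul speed to m/min: 20 * 1000/60 = 333.3333333 m/min
Haul time = 3722 / 333.3333333 = 11.166 min
Convert return speed to m/min: 49 * 1000/60 = 816.6666667 m/min
Return time = 3722 / 816.6666667 = 4.55755102 min
Total cycle time:
= 6.9 + 11.166 + 2.3 + 4.55755102 + 0.9
= 25.8236 min


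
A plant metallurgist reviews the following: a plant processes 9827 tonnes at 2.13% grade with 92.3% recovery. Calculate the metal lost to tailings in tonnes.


Total metal in feed:
= 9827 * 2.13 / 100 = 209.3151 tonnes
Metal recovered:
= 209.3151 * 92.3 / 100 = 193.1978373 tonnes
Metal lost to tailings:
= 209.3151 - 193.1978373
= 16.1173 tonnes

16.1173 tonnes


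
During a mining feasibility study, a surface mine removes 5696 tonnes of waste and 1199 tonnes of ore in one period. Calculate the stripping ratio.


4.7506

Stripping ratio = waste tonnage / ore tonnage
= 5696 / 1199
= 4.7506


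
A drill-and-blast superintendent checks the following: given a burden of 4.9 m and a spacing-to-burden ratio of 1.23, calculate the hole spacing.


Spacing = burden * ratio
= 4.9 * 1.23
= 6.027 m

6.027 m


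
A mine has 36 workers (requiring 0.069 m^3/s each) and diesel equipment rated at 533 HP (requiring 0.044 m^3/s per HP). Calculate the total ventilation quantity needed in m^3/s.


Airflow for workers:
Q_people = 36 * 0.069 = 2.484 m^3/s
Airflow for diesel equipment:
Q_diesel = 533 * 0.044 = 23.452 m^3/s
Total ventilation:
Q_total = 2.484 + 23.452
= 25.936 m^3/s

25.936 m^3/s


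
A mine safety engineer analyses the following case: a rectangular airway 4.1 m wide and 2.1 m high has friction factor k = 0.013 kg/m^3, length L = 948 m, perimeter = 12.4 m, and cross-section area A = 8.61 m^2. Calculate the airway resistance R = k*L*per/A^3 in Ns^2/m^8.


0.2394 Ns^2/m^8

Compute the numerator:
k * L * per = 0.013 * 948 * 12.4
= 152.8176
Compute the denominator:
A^3 = 8.61^3 = 638.277381
Resistance:
R = 152.8176 / 638.277381
= 0.2394 Ns^2/m^8


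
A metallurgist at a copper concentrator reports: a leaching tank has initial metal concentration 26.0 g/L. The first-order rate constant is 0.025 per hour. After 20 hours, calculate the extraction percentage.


39.3469%

Compute the exponent:
-k * t = -0.025 * 20 = -0.5
Remaining concentration:
C = 26.0 * exp(-0.5)
= 26.0 * 0.6065306597
= 15.76979715 g/L
Extracted = 26.0 - 15.76979715 = 10.23020285 g/L
Extraction % = 10.23020285 / 26.0 * 100
= 39.3469%


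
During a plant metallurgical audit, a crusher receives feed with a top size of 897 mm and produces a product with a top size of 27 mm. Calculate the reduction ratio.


Reduction ratio = feed size / product size
= 897 / 27
= 33.2222

33.2222


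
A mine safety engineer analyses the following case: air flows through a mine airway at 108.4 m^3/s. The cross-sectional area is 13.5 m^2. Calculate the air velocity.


Velocity = flow rate / cross-sectional area
= 108.4 / 13.5
= 8.0296 m/s

8.0296 m/s


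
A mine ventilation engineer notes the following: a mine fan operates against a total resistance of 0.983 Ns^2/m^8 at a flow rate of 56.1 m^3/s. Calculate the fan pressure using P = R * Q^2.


3093.7074 Pa

Compute Q^2:
Q^2 = 56.1^2 = 3147.21
Compute pressure:
P = R * Q^2 = 0.983 * 3147.21
= 3093.7074 Pa


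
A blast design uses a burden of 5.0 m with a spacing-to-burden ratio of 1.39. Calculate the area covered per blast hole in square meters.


34.75 m^2

First, find the spacing:
Spacing = burden * ratio = 5.0 * 1.39
= 6.95 m
Then, calculate the area:
Area = burden * spacing = 5.0 * 6.95
= 34.75 m^2


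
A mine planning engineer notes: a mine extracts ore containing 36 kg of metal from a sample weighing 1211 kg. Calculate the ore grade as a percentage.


2.9727%

Ore grade = (metal mass / ore mass) * 100
= (36 / 1211) * 100
= 0.02972749794 * 100
= 2.9727%


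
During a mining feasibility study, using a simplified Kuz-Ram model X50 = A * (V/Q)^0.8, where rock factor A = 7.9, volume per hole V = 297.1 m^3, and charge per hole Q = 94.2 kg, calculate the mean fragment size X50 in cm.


Compute V/Q:
V/Q = 297.1 / 94.2 = 3.153927813
Raise to the power 0.8:
(V/Q)^0.8 = 3.153927813^0.8 = 2.506579014
Multiply by A:
X50 = 7.9 * 2.506579014
= 19.802 cm

19.802 cm


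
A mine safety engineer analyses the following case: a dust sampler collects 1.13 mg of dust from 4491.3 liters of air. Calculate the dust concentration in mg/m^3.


Convert liters to m^3: 1 m^3 = 1000 L
Concentration = mass / volume * 1000
= 1.13 / 4491.3 * 1000
= 0.000251597533 * 1000
= 0.2516 mg/m^3

0.2516 mg/m^3


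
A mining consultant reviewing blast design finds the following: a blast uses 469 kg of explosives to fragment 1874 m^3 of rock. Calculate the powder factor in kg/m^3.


0.2503 kg/m^3

Powder factor = explosive mass / rock volume
= 469 / 1874
= 0.2503 kg/m^3


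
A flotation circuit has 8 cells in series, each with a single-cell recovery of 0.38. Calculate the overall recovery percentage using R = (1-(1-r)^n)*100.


Complement of single-cell recovery:
1 - r = 1 - 0.38 = 0.62
Raise to power n:
(1 - r)^8 = 0.62^8 = 0.02183401056
Overall recovery:
R = (1 - 0.02183401056) * 100
= 97.8166%

97.8166%


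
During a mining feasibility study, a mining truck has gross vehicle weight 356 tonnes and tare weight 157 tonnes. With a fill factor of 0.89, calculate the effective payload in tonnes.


177.11 tonnes

Maximum payload = gross - tare
= 356 - 157 = 199 tonnes
Effective payload = max payload * fill factor
= 199 * 0.89
= 177.11 tonnes


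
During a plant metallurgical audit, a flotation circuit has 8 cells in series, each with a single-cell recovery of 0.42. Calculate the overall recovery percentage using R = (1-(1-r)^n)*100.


Complement of single-cell recovery:
1 - r = 1 - 0.42 = 0.58
Raise to power n:
(1 - r)^8 = 0.58^8 = 0.01280630817
Overall recovery:
R = (1 - 0.01280630817) * 100
= 98.7194%

98.7194%


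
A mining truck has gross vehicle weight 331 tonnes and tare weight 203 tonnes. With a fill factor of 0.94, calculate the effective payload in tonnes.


Maximum payload = gross - tare
= 331 - 203 = 128 tonnes
Effective payload = max payload * fill factor
= 128 * 0.94
= 120.32 tonnes

120.32 tonnes


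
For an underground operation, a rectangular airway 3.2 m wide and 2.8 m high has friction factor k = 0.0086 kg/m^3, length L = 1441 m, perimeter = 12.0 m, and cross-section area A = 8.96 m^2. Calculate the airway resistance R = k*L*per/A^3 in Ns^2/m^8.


0.2067 Ns^2/m^8

Compute the numerator:
k * L * per = 0.0086 * 1441 * 12.0
= 148.7112
Compute the denominator:
A^3 = 8.96^3 = 719.323136
Resistance:
R = 148.7112 / 719.323136
= 0.2067 Ns^2/m^8


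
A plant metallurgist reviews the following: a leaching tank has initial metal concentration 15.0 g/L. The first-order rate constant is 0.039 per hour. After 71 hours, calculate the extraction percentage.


Compute the exponent:
-k * t = -0.039 * 71 = -2.769
Remaining concentration:
C = 15.0 * exp(-2.769)
= 15.0 * 0.06272469809
= 0.9408704713 g/L
Extracted = 15.0 - 0.9408704713 = 14.05912953 g/L
Extraction % = 14.05912953 / 15.0 * 100
= 93.7275%

93.7275%


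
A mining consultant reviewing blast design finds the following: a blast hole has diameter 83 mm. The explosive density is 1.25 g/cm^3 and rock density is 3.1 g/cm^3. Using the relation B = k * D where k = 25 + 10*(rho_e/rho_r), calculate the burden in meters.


2.4097 m

First, compute k:
rho_e / rho_r = 1.25 / 3.1 = 0.4032258065
k = 25 + 10 * 0.4032258065 = 29.03225806
Then, compute burden:
B = k * D / 1000 = 29.03225806 * 83 / 1000
= 2409.677419 / 1000
= 2.4097 m


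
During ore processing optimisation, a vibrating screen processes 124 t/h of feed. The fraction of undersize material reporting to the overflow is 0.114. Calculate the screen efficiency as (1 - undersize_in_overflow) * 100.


88.6%

Screen efficiency = (1 - fraction of undersize in overflow) * 100
= (1 - 0.114) * 100
= 0.886 * 100
= 88.6%


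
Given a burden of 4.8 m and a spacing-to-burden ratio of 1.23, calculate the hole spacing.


Spacing = burden * ratio
= 4.8 * 1.23
= 5.904 m

5.904 m


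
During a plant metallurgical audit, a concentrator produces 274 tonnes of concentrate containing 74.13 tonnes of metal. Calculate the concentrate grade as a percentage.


27.0547%

Grade = (metal in concentrate / concentrate mass) * 100
= (74.13 / 274) * 100
= 0.2705474453 * 100
= 27.0547%


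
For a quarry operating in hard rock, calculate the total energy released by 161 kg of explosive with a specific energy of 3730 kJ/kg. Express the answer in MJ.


600.53 MJ

Energy = mass * specific_energy / 1000
= 161 * 3730 / 1000
= 600530 / 1000
= 600.53 MJ


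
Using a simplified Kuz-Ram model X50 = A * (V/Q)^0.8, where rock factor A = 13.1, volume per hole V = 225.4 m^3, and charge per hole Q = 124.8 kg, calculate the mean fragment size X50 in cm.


Compute V/Q:
V/Q = 225.4 / 124.8 = 1.806089744
Raise to the power 0.8:
(V/Q)^0.8 = 1.806089744^0.8 = 1.604691163
Multiply by A:
X50 = 13.1 * 1.604691163
= 21.0215 cm

21.0215 cm


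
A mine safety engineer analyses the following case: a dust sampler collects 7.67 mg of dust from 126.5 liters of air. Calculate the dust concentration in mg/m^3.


60.6324 mg/m^3

Convert liters to m^3: 1 m^3 = 1000 L
Concentration = mass / volume * 1000
= 7.67 / 126.5 * 1000
= 0.06063241107 * 1000
= 60.6324 mg/m^3


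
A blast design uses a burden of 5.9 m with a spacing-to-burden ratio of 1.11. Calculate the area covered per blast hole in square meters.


38.6391 m^2

First, find the spacing:
Spacing = burden * ratio = 5.9 * 1.11
= 6.549 m
Then, calculate the area:
Area = burden * spacing = 5.9 * 6.549
= 38.6391 m^2


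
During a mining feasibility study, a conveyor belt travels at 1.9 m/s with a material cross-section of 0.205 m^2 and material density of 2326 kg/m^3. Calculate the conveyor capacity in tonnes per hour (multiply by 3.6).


3261.5172 t/h

Volumetric flow = speed * area
= 1.9 * 0.205 = 0.3895 m^3/s
Mass flow = volumetric * density
= 0.3895 * 2326 = 905.977 kg/s
Convert to t/h: multiply by 3.6
Capacity = 905.977 * 3.6
= 3261.5172 t/h


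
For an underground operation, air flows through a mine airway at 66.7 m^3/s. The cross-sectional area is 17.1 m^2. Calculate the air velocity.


Velocity = flow rate / cross-sectional area
= 66.7 / 17.1
= 3.9006 m/s

3.9006 m/s


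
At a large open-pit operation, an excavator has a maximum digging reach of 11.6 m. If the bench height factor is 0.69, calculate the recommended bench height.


Bench height = reach * factor
= 11.6 * 0.69
= 8.004 m

8.004 m


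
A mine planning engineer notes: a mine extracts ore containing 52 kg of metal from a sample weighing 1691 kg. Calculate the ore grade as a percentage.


Ore grade = (metal mass / ore mass) * 100
= (52 / 1691) * 100
= 0.03075103489 * 100
= 3.0751%

3.0751%


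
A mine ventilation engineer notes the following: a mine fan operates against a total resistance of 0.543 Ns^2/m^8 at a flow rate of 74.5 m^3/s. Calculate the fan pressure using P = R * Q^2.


3013.7858 Pa

Compute Q^2:
Q^2 = 74.5^2 = 5550.25
Compute pressure:
P = R * Q^2 = 0.543 * 5550.25
= 3013.7858 Pa


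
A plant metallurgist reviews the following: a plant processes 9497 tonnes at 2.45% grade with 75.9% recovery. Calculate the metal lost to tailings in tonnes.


56.075 tonnes

Total metal in feed:
= 9497 * 2.45 / 100 = 232.6765 tonnes
Metal recovered:
= 232.6765 * 75.9 / 100 = 176.6014635 tonnes
Metal lost to tailings:
= 232.6765 - 176.6014635
= 56.075 tonnes


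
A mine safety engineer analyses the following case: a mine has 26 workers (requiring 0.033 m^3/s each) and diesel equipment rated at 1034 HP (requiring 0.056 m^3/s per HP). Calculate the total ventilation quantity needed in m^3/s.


58.762 m^3/s

Airflow for workers:
Q_people = 26 * 0.033 = 0.858 m^3/s
Airflow for diesel equipment:
Q_diesel = 1034 * 0.056 = 57.904 m^3/s
Total ventilation:
Q_total = 0.858 + 57.904
= 58.762 m^3/s


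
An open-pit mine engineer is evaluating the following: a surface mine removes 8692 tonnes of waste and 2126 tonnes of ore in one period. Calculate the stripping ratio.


4.0884

Stripping ratio = waste tonnage / ore tonnage
= 8692 / 2126
= 4.0884


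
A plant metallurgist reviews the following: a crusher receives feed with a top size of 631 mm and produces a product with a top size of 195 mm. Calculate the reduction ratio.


Reduction ratio = feed size / product size
= 631 / 195
= 3.2359

3.2359


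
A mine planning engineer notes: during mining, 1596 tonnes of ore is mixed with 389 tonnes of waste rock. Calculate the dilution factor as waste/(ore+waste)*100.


19.597%

Total material = ore + waste
= 1596 + 389 = 1985 tonnes
Dilution = waste / total * 100
= 389 / 1985 * 100
= 0.1959697733 * 100
= 19.597%


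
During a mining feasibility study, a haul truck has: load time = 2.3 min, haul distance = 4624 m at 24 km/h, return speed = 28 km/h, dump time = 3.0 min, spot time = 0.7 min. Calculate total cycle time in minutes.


27.4686 min

Convert haul speed to m/min: 24 * 1000/60 = 400 m/min
Haul time = 4624 / 400 = 11.56 min
Convert return speed to m/min: 28 * 1000/60 = 466.6666667 m/min
Return time = 4624 / 466.6666667 = 9.908571429 min
Total cycle time:
= 2.3 + 11.56 + 3.0 + 9.908571429 + 0.7
= 27.4686 min


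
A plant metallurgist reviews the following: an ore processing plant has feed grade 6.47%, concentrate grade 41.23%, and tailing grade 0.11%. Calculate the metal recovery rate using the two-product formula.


98.5628%

Using the two-product formula:
R = 100 * c * (f - t) / (f * (c - t))
Numerator = 100 * 41.23 * (6.47 - 0.11)
= 100 * 41.23 * 6.36
= 26222.28
Denominator = 6.47 * (41.23 - 0.11)
= 6.47 * 41.12
= 266.0464
R = 26222.28 / 266.0464
= 98.5628%


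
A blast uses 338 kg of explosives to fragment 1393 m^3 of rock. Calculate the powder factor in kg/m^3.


0.2426 kg/m^3

Powder factor = explosive mass / rock volume
= 338 / 1393
= 0.2426 kg/m^3


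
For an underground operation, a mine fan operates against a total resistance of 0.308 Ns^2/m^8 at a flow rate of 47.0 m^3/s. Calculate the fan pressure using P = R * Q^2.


Compute Q^2:
Q^2 = 47.0^2 = 2209.0
Compute pressure:
P = R * Q^2 = 0.308 * 2209.0
= 680.372 Pa

680.372 Pa


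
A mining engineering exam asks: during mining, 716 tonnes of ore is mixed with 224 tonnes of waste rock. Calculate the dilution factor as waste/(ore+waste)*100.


23.8298%

Total material = ore + waste
= 716 + 224 = 940 tonnes
Dilution = waste / total * 100
= 224 / 940 * 100
= 0.2382978723 * 100
= 23.8298%


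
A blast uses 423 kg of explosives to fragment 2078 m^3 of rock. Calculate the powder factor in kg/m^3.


Powder factor = explosive mass / rock volume
= 423 / 2078
= 0.2036 kg/m^3

0.2036 kg/m^3


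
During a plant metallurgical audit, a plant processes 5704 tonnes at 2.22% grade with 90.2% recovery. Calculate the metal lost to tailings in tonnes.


12.4096 tonnes

Total metal in feed:
= 5704 * 2.22 / 100 = 126.6288 tonnes
Metal recovered:
= 126.6288 * 90.2 / 100 = 114.2191776 tonnes
Metal lost to tailings:
= 126.6288 - 114.2191776
= 12.4096 tonnes


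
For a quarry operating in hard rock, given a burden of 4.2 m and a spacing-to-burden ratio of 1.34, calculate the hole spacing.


5.628 m

Spacing = burden * ratio
= 4.2 * 1.34
= 5.628 m


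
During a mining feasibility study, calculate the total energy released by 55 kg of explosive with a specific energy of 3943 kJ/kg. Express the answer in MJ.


Energy = mass * specific_energy / 1000
= 55 * 3943 / 1000
= 216865 / 1000
= 216.865 MJ

216.865 MJ


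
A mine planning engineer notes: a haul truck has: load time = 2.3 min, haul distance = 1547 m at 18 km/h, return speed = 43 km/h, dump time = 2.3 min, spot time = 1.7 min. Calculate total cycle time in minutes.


13.6153 min

Convert haul speed to m/min: 18 * 1000/60 = 300 m/min
Haul time = 1547 / 300 = 5.156666667 min
Convert return speed to m/min: 43 * 1000/60 = 716.6666667 m/min
Return time = 1547 / 716.6666667 = 2.158604651 min
Total cycle time:
= 2.3 + 5.156666667 + 2.3 + 2.158604651 + 1.7
= 13.6153 min


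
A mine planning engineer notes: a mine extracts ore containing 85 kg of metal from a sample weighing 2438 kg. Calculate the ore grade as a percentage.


Ore grade = (metal mass / ore mass) * 100
= (85 / 2438) * 100
= 0.03486464315 * 100
= 3.4865%

3.4865%


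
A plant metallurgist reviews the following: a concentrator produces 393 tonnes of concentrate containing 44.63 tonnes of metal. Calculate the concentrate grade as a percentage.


Grade = (metal in concentrate / concentrate mass) * 100
= (44.63 / 393) * 100
= 0.113562341 * 100
= 11.3562%

11.3562%


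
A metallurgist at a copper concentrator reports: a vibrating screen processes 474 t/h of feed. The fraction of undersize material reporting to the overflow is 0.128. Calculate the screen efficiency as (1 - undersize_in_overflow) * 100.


87.2%

Screen efficiency = (1 - fraction of undersize in overflow) * 100
= (1 - 0.128) * 100
= 0.872 * 100
= 87.2%


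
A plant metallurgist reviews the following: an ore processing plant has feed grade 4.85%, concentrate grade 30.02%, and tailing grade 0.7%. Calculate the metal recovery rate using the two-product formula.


87.6099%

Using the two-product formula:
R = 100 * c * (f - t) / (f * (c - t))
Numerator = 100 * 30.02 * (4.85 - 0.7)
= 100 * 30.02 * 4.15
= 12458.3
Denominator = 4.85 * (30.02 - 0.7)
= 4.85 * 29.32
= 142.202
R = 12458.3 / 142.202
= 87.6099%


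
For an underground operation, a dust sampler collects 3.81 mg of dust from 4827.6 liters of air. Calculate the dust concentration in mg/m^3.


Convert liters to m^3: 1 m^3 = 1000 L
Concentration = mass / volume * 1000
= 3.81 / 4827.6 * 1000
= 0.0007892120308 * 1000
= 0.7892 mg/m^3

0.7892 mg/m^3


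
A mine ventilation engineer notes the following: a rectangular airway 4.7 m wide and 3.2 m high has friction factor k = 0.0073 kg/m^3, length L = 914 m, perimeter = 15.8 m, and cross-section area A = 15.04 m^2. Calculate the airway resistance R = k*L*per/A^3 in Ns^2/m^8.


0.031 Ns^2/m^8

Compute the numerator:
k * L * per = 0.0073 * 914 * 15.8
= 105.42076
Compute the denominator:
A^3 = 15.04^3 = 3402.072064
Resistance:
R = 105.42076 / 3402.072064
= 0.031 Ns^2/m^8


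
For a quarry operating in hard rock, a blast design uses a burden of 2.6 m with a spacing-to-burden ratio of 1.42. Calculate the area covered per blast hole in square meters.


9.5992 m^2

First, find the spacing:
Spacing = burden * ratio = 2.6 * 1.42
= 3.692 m
Then, calculate the area:
Area = burden * spacing = 2.6 * 3.692
= 9.5992 m^2


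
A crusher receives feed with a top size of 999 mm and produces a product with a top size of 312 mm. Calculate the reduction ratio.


3.2019

Reduction ratio = feed size / product size
= 999 / 312
= 3.2019


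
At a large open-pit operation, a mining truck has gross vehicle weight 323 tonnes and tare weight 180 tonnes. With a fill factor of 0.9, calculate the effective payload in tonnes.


Maximum payload = gross - tare
= 323 - 180 = 143 tonnes
Effective payload = max payload * fill factor
= 143 * 0.9
= 128.7 tonnes

128.7 tonnes


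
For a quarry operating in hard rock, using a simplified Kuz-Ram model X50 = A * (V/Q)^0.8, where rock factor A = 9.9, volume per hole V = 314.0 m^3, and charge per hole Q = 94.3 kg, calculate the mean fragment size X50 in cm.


25.9161 cm

Compute V/Q:
V/Q = 314.0 / 94.3 = 3.329798515
Raise to the power 0.8:
(V/Q)^0.8 = 3.329798515^0.8 = 2.617787347
Multiply by A:
X50 = 9.9 * 2.617787347
= 25.9161 cm


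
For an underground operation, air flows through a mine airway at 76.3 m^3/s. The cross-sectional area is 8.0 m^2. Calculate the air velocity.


9.5375 m/s

Velocity = flow rate / cross-sectional area
= 76.3 / 8.0
= 9.5375 m/s


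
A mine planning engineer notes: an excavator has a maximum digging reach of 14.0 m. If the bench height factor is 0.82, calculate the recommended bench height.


11.48 m

Bench height = reach * factor
= 14.0 * 0.82
= 11.48 m


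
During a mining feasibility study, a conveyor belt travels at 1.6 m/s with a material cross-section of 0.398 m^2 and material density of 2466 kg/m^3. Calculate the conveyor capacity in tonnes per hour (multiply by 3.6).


5653.2557 t/h

Volumetric flow = speed * area
= 1.6 * 0.398 = 0.6368 m^3/s
Mass flow = volumetric * density
= 0.6368 * 2466 = 1570.3488 kg/s
Convert to t/h: multiply by 3.6
Capacity = 1570.3488 * 3.6
= 5653.2557 t/h


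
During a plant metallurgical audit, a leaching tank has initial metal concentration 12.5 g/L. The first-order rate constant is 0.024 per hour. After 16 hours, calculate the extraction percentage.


Compute the exponent:
-k * t = -0.024 * 16 = -0.384
Remaining concentration:
C = 12.5 * exp(-0.384)
= 12.5 * 0.6811314272
= 8.51414284 g/L
Extracted = 12.5 - 8.51414284 = 3.98585716 g/L
Extraction % = 3.98585716 / 12.5 * 100
= 31.8869%

31.8869%


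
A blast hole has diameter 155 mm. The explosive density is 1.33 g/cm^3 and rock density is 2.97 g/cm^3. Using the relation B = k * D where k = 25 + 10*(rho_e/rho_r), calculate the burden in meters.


First, compute k:
rho_e / rho_r = 1.33 / 2.97 = 0.4478114478
k = 25 + 10 * 0.4478114478 = 29.47811448
Then, compute burden:
B = k * D / 1000 = 29.47811448 * 155 / 1000
= 4569.107744 / 1000
= 4.5691 m

4.5691 m


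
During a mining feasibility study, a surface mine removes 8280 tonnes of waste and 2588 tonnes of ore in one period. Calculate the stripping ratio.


3.1994

Stripping ratio = waste tonnage / ore tonnage
= 8280 / 2588
= 3.1994


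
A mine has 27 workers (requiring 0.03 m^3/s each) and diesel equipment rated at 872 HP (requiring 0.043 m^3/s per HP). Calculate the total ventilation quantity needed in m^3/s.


38.306 m^3/s

Airflow for workers:
Q_people = 27 * 0.03 = 0.81 m^3/s
Airflow for diesel equipment:
Q_diesel = 872 * 0.043 = 37.496 m^3/s
Total ventilation:
Q_total = 0.81 + 37.496
= 38.306 m^3/s


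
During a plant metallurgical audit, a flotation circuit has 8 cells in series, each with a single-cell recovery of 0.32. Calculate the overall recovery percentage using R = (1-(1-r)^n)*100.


95.4284%

Complement of single-cell recovery:
1 - r = 1 - 0.32 = 0.68
Raise to power n:
(1 - r)^8 = 0.68^8 = 0.04571632397
Overall recovery:
R = (1 - 0.04571632397) * 100
= 95.4284%


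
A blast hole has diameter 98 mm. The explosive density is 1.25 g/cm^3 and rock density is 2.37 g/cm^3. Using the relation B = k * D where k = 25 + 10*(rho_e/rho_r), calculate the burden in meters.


First, compute k:
rho_e / rho_r = 1.25 / 2.37 = 0.5274261603
k = 25 + 10 * 0.5274261603 = 30.2742616
Then, compute burden:
B = k * D / 1000 = 30.2742616 * 98 / 1000
= 2966.877637 / 1000
= 2.9669 m

2.9669 m


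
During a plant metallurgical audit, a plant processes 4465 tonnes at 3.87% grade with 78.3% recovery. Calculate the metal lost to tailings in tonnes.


Total metal in feed:
= 4465 * 3.87 / 100 = 172.7955 tonnes
Metal recovered:
= 172.7955 * 78.3 / 100 = 135.2988765 tonnes
Metal lost to tailings:
= 172.7955 - 135.2988765
= 37.4966 tonnes

37.4966 tonnes


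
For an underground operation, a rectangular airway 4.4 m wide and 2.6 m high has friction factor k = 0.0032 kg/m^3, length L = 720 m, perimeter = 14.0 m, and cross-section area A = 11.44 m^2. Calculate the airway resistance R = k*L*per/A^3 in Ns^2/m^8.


Compute the numerator:
k * L * per = 0.0032 * 720 * 14.0
= 32.256
Compute the denominator:
A^3 = 11.44^3 = 1497.193984
Resistance:
R = 32.256 / 1497.193984
= 0.0215 Ns^2/m^8

0.0215 Ns^2/m^8


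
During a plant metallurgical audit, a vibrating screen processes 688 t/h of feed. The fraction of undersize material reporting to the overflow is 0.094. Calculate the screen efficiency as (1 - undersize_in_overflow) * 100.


90.6%

Screen efficiency = (1 - fraction of undersize in overflow) * 100
= (1 - 0.094) * 100
= 0.906 * 100
= 90.6%


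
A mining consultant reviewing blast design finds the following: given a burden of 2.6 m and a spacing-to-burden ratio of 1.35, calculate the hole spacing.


Spacing = burden * ratio
= 2.6 * 1.35
= 3.51 m

3.51 m


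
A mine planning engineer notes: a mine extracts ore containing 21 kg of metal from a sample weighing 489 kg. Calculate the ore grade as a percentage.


4.2945%

Ore grade = (metal mass / ore mass) * 100
= (21 / 489) * 100
= 0.04294478528 * 100
= 4.2945%


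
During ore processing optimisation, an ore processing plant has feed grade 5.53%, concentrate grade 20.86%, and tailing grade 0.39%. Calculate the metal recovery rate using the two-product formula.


Using the two-product formula:
R = 100 * c * (f - t) / (f * (c - t))
Numerator = 100 * 20.86 * (5.53 - 0.39)
= 100 * 20.86 * 5.14
= 10722.04
Denominator = 5.53 * (20.86 - 0.39)
= 5.53 * 20.47
= 113.1991
R = 10722.04 / 113.1991
= 94.7184%

94.7184%


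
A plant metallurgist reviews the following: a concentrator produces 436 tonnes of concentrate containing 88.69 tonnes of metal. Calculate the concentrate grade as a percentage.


20.3417%

Grade = (metal in concentrate / concentrate mass) * 100
= (88.69 / 436) * 100
= 0.2034174312 * 100
= 20.3417%
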